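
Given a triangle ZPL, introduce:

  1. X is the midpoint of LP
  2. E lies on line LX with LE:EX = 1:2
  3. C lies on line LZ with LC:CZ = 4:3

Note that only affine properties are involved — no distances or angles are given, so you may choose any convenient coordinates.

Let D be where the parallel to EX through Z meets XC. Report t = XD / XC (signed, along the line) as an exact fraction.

t = 7/4

Choose coordinates Z = (0, 0), P = (1, 0), L = (0, 1).
1. X is the midpoint of LP ⇒ X = (1/2, 1/2)
2. E lies on line LX with LE:EX = 1:2 ⇒ E = (1/6, 5/6)
3. C lies on line LZ with LC:CZ = 4:3 ⇒ C = (0, 3/7)
through Z parallel to EX: direction (1/3, -1/3); meets XC at D = (-3/8, 3/8)
D = X + t·(C−X) with t = 7/4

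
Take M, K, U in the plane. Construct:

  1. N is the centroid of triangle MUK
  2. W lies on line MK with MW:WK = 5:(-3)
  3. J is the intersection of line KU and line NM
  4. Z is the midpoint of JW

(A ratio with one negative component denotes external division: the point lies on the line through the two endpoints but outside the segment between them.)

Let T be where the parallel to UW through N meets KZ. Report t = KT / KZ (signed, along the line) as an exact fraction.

t = 4/27

Set M = (0, 0), K = (1, 0), U = (0, 1); any affine frame gives the same invariant.
1. N is the centroid of triangle MUK ⇒ N = (1/3, 1/3)
2. W lies on line MK with MW:WK = 5:(-3) ⇒ W = (5/2, 0)
3. J is the intersection of line KU and line NM ⇒ J = (1/2, 1/2)
4. Z is the midpoint of JW ⇒ Z = (3/2, 1/4)
through N parallel to UW: direction (5/2, -1); meets KZ at T = (29/27, 1/27)
T = K + t·(Z−K) with t = 4/27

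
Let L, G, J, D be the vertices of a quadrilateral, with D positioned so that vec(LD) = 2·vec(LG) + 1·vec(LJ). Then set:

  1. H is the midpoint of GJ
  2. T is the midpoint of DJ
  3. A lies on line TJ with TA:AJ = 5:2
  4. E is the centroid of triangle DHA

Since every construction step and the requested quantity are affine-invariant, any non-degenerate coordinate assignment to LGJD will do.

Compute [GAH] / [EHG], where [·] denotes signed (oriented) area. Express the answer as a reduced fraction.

[GAH]:[EHG] = 3/8

Assign L = (0, 0), G = (1, 0), J = (0, 1), D = (2, 1) — the answer is frame-independent, so this choice is without loss of generality.
1. H is the midpoint of GJ ⇒ H = (1/2, 1/2)
2. T is the midpoint of DJ ⇒ T = (1, 1)
3. A lies on line TJ with TA:AJ = 5:2 ⇒ A = (2/7, 1)
4. E is the centroid of triangle DHA ⇒ E = (13/14, 5/6)
2·[GAH] = 1/7, 2·[EHG] = 8/21
[GAH]:[EHG] = 1/7:8/21 = 3/8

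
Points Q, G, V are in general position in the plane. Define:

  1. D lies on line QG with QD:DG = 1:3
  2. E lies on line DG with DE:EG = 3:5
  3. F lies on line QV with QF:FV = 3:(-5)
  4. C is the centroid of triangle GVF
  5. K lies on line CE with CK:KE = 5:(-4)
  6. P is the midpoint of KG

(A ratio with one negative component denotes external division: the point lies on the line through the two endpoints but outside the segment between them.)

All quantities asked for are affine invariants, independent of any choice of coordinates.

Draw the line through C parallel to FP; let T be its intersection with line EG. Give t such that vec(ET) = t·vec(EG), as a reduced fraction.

t = -13/66

Choose coordinates Q = (0, 0), G = (1, 0), V = (0, 1).
1. D lies on line QG with QD:DG = 1:3 ⇒ D = (1/4, 0)
2. E lies on line DG with DE:EG = 3:5 ⇒ E = (17/32, 0)
3. F lies on line QV with QF:FV = 3:(-5) ⇒ F = (0, -3/2)
4. C is the centroid of triangle GVF ⇒ C = (1/3, -1/6)
5. K lies on line CE with CK:KE = 5:(-4) ⇒ K = (127/96, 2/3)
6. P is the midpoint of KG ⇒ P = (223/192, 1/3)
through C parallel to FP: direction (223/192, 11/6); meets EG at T = (309/704, 0)
T = E + t·(G−E) with t = -13/66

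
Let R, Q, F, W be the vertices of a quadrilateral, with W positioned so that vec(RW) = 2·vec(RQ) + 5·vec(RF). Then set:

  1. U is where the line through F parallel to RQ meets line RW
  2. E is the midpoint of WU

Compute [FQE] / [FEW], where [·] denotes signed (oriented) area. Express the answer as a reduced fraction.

[FQE]:[FEW] = 4

Assign R = (0, 0), Q = (1, 0), F = (0, 1), W = (2, 5) — the answer is frame-independent, so this choice is without loss of generality.
1. U is where the line through F parallel to RQ meets line RW ⇒ U = (2/5, 1)
2. E is the midpoint of WU ⇒ E = (6/5, 3)
2·[FQE] = 16/5, 2·[FEW] = 4/5
[FQE]:[FEW] = 16/5:4/5 = 4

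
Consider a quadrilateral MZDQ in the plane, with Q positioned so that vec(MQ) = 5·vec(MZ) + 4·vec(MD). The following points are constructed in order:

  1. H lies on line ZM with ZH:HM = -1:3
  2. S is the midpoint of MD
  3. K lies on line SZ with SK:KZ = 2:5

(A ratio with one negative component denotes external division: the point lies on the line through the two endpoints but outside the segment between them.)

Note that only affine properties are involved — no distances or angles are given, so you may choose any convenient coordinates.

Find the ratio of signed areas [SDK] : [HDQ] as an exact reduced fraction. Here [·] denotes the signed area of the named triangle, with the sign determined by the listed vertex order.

Choose coordinates M = (0, 0), Z = (1, 0), D = (0, 1), Q = (5, 4).
1. H lies on line ZM with ZH:HM = -1:3 ⇒ H = (3/2, 0)
2. S is the midpoint of MD ⇒ S = (0, 1/2)
3. K lies on line SZ with SK:KZ = 2:5 ⇒ K = (2/7, 5/14)
2·[SDK] = -1/7, 2·[HDQ] = -19/2
[SDK]:[HDQ] = -1/7:-19/2 = 2/133

[SDK]:[HDQ] = 2/133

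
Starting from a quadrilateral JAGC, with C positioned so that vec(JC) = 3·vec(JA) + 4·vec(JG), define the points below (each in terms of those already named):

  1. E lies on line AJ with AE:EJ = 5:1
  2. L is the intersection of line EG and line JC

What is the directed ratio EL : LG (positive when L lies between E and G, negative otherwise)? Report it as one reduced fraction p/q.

EL:LG = 2/9

Set J = (0, 0), A = (1, 0), G = (0, 1), C = (3, 4); any affine frame gives the same invariant.
1. E lies on line AJ with AE:EJ = 5:1 ⇒ E = (1/6, 0)
2. L is the intersection of line EG and line JC ⇒ L = (3/22, 2/11)
L = E + t·(G−E) with t = 2/11, so EL:LG = t:(1−t) = 2/11:9/11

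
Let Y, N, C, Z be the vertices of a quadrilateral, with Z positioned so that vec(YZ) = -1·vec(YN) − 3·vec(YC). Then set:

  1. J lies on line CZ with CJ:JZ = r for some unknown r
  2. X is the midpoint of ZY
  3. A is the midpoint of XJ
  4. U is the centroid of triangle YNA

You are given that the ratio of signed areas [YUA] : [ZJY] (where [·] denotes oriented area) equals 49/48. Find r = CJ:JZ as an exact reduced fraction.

r = 5/4

Assign Y = (0, 0), N = (1, 0), C = (0, 1), Z = (-1, -3) — the answer is frame-independent, so this choice is without loss of generality.
1. With CJ:JZ = r, write λ = r/(r+1) so J = C + λ·(Z−C); J is affine-linear in λ
2. X is the midpoint of ZY ⇒ X = (-1/2, -3/2)
3. A is the midpoint of XJ ⇒ A is an affine combination of earlier points and hence also affine-linear in λ
4. U is the centroid of triangle YNA ⇒ U is an affine combination of earlier points and hence also affine-linear in λ
Every point depending on J is an affine combination of J and λ-independent points, so each such coordinate is linear in λ; the λ² term in each signed area is a multiple of (Z−C)×(Z−C) = 0, so 2·[YUA] and 2·[ZJY] are each linear in λ. Evaluating at λ=0 and λ=1:
  2·[YUA] = -2/3·λ − 1/12,   2·[ZJY] = λ − 1
So [YUA]:[ZJY] = (-2/3·λ − 1/12) / (λ − 1). Setting this equal to 49/48:
  -2/3·λ − 1/12 = 49/48·(λ − 1)  ⇒  λ = 5/9
Then r = λ/(1−λ) = (5/9)/(4/9) = 5/4. Check: with r = 5/4, J = (-5/9, -11/9) and [YUA]:[ZJY] = 49/48 as required.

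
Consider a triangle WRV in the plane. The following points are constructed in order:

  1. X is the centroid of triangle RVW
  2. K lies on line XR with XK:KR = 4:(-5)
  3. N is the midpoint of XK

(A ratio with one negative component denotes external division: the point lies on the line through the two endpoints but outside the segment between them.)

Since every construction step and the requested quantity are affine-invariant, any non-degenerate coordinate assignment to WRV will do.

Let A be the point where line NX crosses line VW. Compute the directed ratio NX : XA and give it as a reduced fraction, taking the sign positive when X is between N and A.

Choose coordinates W = (0, 0), R = (1, 0), V = (0, 1).
1. X is the centroid of triangle RVW ⇒ X = (1/3, 1/3)
2. K lies on line XR with XK:KR = 4:(-5) ⇒ K = (-7/3, 5/3)
3. N is the midpoint of XK ⇒ N = (-1, 1)
line NX meets VW at A = (0, 1/2)
X = N + t·(A−N) with t = 4/3, so NX:XA = 4/3:-1/3

NX:XA = -4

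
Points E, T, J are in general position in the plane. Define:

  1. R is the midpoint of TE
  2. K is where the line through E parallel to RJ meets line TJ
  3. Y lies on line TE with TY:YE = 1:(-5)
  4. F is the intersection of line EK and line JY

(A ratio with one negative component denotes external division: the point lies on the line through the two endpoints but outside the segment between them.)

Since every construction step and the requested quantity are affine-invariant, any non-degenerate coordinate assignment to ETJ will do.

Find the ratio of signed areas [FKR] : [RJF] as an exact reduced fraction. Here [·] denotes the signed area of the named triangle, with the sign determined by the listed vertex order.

[FKR]:[RJF] = -1/3

Set E = (0, 0), T = (1, 0), J = (0, 1); any affine frame gives the same invariant.
1. R is the midpoint of TE ⇒ R = (1/2, 0)
2. K is where the line through E parallel to RJ meets line TJ ⇒ K = (-1, 2)
3. Y lies on line TE with TY:YE = 1:(-5) ⇒ Y = (5/4, 0)
4. F is the intersection of line EK and line JY ⇒ F = (-5/6, 5/3)
2·[FKR] = -1/6, 2·[RJF] = 1/2
[FKR]:[RJF] = -1/6:1/2 = -1/3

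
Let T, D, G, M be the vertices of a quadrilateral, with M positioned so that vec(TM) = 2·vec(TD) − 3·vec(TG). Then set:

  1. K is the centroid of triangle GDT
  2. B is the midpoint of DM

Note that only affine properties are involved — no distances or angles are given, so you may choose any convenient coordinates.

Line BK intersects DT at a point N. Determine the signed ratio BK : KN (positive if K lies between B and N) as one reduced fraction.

BK:KN = -11/2

Set T = (0, 0), D = (1, 0), G = (0, 1), M = (2, -3); any affine frame gives the same invariant.
1. K is the centroid of triangle GDT ⇒ K = (1/3, 1/3)
2. B is the midpoint of DM ⇒ B = (3/2, -3/2)
line BK meets DT at N = (6/11, 0)
K = B + t·(N−B) with t = 11/9, so BK:KN = 11/9:-2/9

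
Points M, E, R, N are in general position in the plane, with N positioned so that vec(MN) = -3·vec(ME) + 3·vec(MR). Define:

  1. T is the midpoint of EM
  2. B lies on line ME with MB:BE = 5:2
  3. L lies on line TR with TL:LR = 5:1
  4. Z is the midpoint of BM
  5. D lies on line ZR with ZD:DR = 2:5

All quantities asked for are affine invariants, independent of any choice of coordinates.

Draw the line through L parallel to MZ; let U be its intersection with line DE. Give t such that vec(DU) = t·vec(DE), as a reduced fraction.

t = -23/12

Assign M = (0, 0), E = (1, 0), R = (0, 1), N = (-3, 3) — the answer is frame-independent, so this choice is without loss of generality.
1. T is the midpoint of EM ⇒ T = (1/2, 0)
2. B lies on line ME with MB:BE = 5:2 ⇒ B = (5/7, 0)
3. L lies on line TR with TL:LR = 5:1 ⇒ L = (1/12, 5/6)
4. Z is the midpoint of BM ⇒ Z = (5/14, 0)
5. D lies on line ZR with ZD:DR = 2:5 ⇒ D = (25/98, 2/7)
through L parallel to MZ: direction (5/14, 0); meets DE at U = (-197/168, 5/6)
U = D + t·(E−D) with t = -23/12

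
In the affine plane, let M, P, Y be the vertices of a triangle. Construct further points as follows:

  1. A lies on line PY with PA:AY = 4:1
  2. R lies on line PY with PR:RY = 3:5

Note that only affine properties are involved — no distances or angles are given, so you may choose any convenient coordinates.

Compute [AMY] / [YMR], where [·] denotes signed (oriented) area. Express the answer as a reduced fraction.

Assign M = (0, 0), P = (1, 0), Y = (0, 1) — the answer is frame-independent, so this choice is without loss of generality.
1. A lies on line PY with PA:AY = 4:1 ⇒ A = (1/5, 4/5)
2. R lies on line PY with PR:RY = 3:5 ⇒ R = (5/8, 3/8)
2·[AMY] = -1/5, 2·[YMR] = 5/8
[AMY]:[YMR] = -1/5:5/8 = -8/25

[AMY]:[YMR] = -8/25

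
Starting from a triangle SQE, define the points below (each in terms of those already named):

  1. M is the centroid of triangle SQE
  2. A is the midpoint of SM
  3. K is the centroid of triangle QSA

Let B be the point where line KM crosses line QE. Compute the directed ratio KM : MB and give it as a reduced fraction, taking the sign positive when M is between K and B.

KM:MB = 2/3

Choose coordinates S = (0, 0), Q = (1, 0), E = (0, 1).
1. M is the centroid of triangle SQE ⇒ M = (1/3, 1/3)
2. A is the midpoint of SM ⇒ A = (1/6, 1/6)
3. K is the centroid of triangle QSA ⇒ K = (7/18, 1/18)
line KM meets QE at B = (1/4, 3/4)
M = K + t·(B−K) with t = 2/5, so KM:MB = 2/5:3/5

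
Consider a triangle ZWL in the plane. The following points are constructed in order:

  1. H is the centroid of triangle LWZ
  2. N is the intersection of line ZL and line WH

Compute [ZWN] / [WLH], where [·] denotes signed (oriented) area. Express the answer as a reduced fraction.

[ZWN]:[WLH] = 3/2

Work in coordinates with Z = (0, 0), W = (1, 0), L = (0, 1).
1. H is the centroid of triangle LWZ ⇒ H = (1/3, 1/3)
2. N is the intersection of line ZL and line WH ⇒ N = (0, 1/2)
2·[ZWN] = 1/2, 2·[WLH] = 1/3
[ZWN]:[WLH] = 1/2:1/3 = 3/2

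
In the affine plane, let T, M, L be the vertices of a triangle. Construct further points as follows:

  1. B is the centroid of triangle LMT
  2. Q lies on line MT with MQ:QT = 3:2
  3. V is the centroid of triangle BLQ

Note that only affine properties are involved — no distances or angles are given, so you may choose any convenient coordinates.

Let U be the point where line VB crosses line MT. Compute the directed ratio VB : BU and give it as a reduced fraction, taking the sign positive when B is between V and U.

Assign T = (0, 0), M = (1, 0), L = (0, 1) — the answer is frame-independent, so this choice is without loss of generality.
1. B is the centroid of triangle LMT ⇒ B = (1/3, 1/3)
2. Q lies on line MT with MQ:QT = 3:2 ⇒ Q = (2/5, 0)
3. V is the centroid of triangle BLQ ⇒ V = (11/45, 4/9)
line VB meets MT at U = (3/5, 0)
B = V + t·(U−V) with t = 1/4, so VB:BU = 1/4:3/4

VB:BU = 1/3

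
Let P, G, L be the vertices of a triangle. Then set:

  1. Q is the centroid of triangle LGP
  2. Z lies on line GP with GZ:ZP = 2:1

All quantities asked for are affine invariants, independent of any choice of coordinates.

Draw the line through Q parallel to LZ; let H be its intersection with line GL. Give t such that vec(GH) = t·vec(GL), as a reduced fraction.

t = 5/6

Set P = (0, 0), G = (1, 0), L = (0, 1); any affine frame gives the same invariant.
1. Q is the centroid of triangle LGP ⇒ Q = (1/3, 1/3)
2. Z lies on line GP with GZ:ZP = 2:1 ⇒ Z = (1/3, 0)
through Q parallel to LZ: direction (1/3, -1); meets GL at H = (1/6, 5/6)
H = G + t·(L−G) with t = 5/6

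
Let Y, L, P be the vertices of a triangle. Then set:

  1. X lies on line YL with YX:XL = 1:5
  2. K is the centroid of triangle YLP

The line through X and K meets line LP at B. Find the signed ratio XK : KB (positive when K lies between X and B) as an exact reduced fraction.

XK:KB = 3/2

Work in coordinates with Y = (0, 0), L = (1, 0), P = (0, 1).
1. X lies on line YL with YX:XL = 1:5 ⇒ X = (1/6, 0)
2. K is the centroid of triangle YLP ⇒ K = (1/3, 1/3)
line XK meets LP at B = (4/9, 5/9)
K = X + t·(B−X) with t = 3/5, so XK:KB = 3/5:2/5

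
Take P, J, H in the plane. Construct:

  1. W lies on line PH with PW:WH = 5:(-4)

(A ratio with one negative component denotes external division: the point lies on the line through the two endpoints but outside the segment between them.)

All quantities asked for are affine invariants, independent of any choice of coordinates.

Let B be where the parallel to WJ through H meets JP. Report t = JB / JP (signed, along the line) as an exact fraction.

t = 4/5

Work in coordinates with P = (0, 0), J = (1, 0), H = (0, 1).
1. W lies on line PH with PW:WH = 5:(-4) ⇒ W = (0, 5)
through H parallel to WJ: direction (1, -5); meets JP at B = (1/5, 0)
B = J + t·(P−J) with t = 4/5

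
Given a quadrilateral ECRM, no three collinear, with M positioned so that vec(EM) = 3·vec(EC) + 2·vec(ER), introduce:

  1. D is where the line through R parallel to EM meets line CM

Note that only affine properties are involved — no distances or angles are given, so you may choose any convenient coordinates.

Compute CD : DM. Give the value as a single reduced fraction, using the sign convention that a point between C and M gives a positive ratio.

Work in coordinates with E = (0, 0), C = (1, 0), R = (0, 1), M = (3, 2).
1. D is where the line through R parallel to EM meets line CM ⇒ D = (6, 5)
D = C + t·(M−C) with t = 5/2, so CD:DM = t:(1−t) = 5/2:-3/2

CD:DM = -5/3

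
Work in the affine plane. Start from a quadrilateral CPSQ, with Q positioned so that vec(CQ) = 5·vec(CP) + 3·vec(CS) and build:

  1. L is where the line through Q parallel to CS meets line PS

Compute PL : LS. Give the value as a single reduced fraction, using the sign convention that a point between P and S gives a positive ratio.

Assign C = (0, 0), P = (1, 0), S = (0, 1), Q = (5, 3) — the answer is frame-independent, so this choice is without loss of generality.
1. L is where the line through Q parallel to CS meets line PS ⇒ L = (5, -4)
L = P + t·(S−P) with t = -4, so PL:LS = t:(1−t) = -4:5

PL:LS = -4/5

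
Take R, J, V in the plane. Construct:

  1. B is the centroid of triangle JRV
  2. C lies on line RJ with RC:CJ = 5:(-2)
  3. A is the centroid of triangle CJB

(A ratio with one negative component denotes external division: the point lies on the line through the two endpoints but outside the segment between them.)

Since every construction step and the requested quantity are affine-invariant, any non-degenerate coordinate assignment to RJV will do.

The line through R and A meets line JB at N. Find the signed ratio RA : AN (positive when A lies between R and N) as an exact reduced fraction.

RA:AN = -11/2

Work in coordinates with R = (0, 0), J = (1, 0), V = (0, 1).
1. B is the centroid of triangle JRV ⇒ B = (1/3, 1/3)
2. C lies on line RJ with RC:CJ = 5:(-2) ⇒ C = (5/3, 0)
3. A is the centroid of triangle CJB ⇒ A = (1, 1/9)
line RA meets JB at N = (9/11, 1/11)
A = R + t·(N−R) with t = 11/9, so RA:AN = 11/9:-2/9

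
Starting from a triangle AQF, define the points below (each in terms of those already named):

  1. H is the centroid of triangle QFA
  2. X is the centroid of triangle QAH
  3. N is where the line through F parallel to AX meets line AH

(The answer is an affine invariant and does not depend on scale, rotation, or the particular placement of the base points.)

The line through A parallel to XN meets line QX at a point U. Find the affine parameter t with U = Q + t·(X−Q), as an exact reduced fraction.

Assign A = (0, 0), Q = (1, 0), F = (0, 1) — the answer is frame-independent, so this choice is without loss of generality.
1. H is the centroid of triangle QFA ⇒ H = (1/3, 1/3)
2. X is the centroid of triangle QAH ⇒ X = (4/9, 1/9)
3. N is where the line through F parallel to AX meets line AH ⇒ N = (4/3, 4/3)
through A parallel to XN: direction (8/9, 11/9); meets QX at U = (8/63, 11/63)
U = Q + t·(X−Q) with t = 11/7

t = 11/7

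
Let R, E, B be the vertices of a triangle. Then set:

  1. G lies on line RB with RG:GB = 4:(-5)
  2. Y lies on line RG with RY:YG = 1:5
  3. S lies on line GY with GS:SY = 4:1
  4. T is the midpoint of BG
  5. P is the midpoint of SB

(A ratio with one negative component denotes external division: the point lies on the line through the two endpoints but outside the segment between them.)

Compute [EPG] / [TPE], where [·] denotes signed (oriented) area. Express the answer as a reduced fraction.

Set R = (0, 0), E = (1, 0), B = (0, 1); any affine frame gives the same invariant.
1. G lies on line RB with RG:GB = 4:(-5) ⇒ G = (0, -4)
2. Y lies on line RG with RY:YG = 1:5 ⇒ Y = (0, -2/3)
3. S lies on line GY with GS:SY = 4:1 ⇒ S = (0, -4/3)
4. T is the midpoint of BG ⇒ T = (0, -3/2)
5. P is the midpoint of SB ⇒ P = (0, -1/6)
2·[EPG] = 23/6, 2·[TPE] = -4/3
[EPG]:[TPE] = 23/6:-4/3 = -23/8

[EPG]:[TPE] = -23/8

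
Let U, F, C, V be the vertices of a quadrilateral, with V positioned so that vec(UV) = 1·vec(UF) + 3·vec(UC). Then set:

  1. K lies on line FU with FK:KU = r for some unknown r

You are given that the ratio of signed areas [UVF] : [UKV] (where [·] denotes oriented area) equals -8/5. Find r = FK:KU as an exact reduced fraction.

r = 3/5

Assign U = (0, 0), F = (1, 0), C = (0, 1), V = (1, 3) — the answer is frame-independent, so this choice is without loss of generality.
1. With FK:KU = r, write λ = r/(r+1) so K = F + λ·(U−F); K is affine-linear in λ
Every point depending on K is an affine combination of K and λ-independent points, so each such coordinate is linear in λ; the λ² term in each signed area is a multiple of (U−F)×(U−F) = 0, so 2·[UVF] and 2·[UKV] are each linear in λ. Evaluating at λ=0 and λ=1:
  2·[UVF] = -3,   2·[UKV] = -3·λ + 3
So [UVF]:[UKV] = (-3) / (-3·λ + 3). Setting this equal to -8/5:
  -3 = -8/5·(-3·λ + 3)  ⇒  λ = 3/8
Then r = λ/(1−λ) = (3/8)/(5/8) = 3/5. Check: with r = 3/5, K = (5/8, 0) and [UVF]:[UKV] = -8/5 as required.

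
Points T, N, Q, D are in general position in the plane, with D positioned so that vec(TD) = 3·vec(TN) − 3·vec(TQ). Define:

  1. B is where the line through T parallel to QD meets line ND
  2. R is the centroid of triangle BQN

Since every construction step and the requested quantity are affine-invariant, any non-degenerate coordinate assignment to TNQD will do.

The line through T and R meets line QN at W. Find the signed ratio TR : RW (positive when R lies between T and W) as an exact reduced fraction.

Work in coordinates with T = (0, 0), N = (1, 0), Q = (0, 1), D = (3, -3).
1. B is where the line through T parallel to QD meets line ND ⇒ B = (9, -12)
2. R is the centroid of triangle BQN ⇒ R = (10/3, -11/3)
line TR meets QN at W = (-10, 11)
R = T + t·(W−T) with t = -1/3, so TR:RW = -1/3:4/3

TR:RW = -1/4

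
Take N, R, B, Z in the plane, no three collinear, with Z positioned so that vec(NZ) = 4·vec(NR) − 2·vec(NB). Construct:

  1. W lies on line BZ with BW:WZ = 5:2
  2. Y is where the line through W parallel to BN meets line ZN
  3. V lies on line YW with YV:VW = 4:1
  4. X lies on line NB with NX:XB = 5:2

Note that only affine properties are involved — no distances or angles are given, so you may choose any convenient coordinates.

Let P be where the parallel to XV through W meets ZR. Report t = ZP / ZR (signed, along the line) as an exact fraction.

t = -64/7

Work in coordinates with N = (0, 0), R = (1, 0), B = (0, 1), Z = (4, -2).
1. W lies on line BZ with BW:WZ = 5:2 ⇒ W = (20/7, -8/7)
2. Y is where the line through W parallel to BN meets line ZN ⇒ Y = (20/7, -10/7)
3. V lies on line YW with YV:VW = 4:1 ⇒ V = (20/7, -6/5)
4. X lies on line NB with NX:XB = 5:2 ⇒ X = (0, 5/7)
through W parallel to XV: direction (20/7, -67/35); meets ZR at P = (220/7, -142/7)
P = Z + t·(R−Z) with t = -64/7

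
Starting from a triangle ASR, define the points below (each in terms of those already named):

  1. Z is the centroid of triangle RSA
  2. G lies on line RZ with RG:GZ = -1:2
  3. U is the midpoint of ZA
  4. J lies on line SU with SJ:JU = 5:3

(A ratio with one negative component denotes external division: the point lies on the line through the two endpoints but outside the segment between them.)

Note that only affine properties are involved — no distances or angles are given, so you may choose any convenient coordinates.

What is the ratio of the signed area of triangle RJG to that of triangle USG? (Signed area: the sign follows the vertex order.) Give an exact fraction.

[RJG]:[USG] = 1/56

Work in coordinates with A = (0, 0), S = (1, 0), R = (0, 1).
1. Z is the centroid of triangle RSA ⇒ Z = (1/3, 1/3)
2. G lies on line RZ with RG:GZ = -1:2 ⇒ G = (-1/3, 5/3)
3. U is the midpoint of ZA ⇒ U = (1/6, 1/6)
4. J lies on line SU with SJ:JU = 5:3 ⇒ J = (23/48, 5/48)
2·[RJG] = 1/48, 2·[USG] = 7/6
[RJG]:[USG] = 1/48:7/6 = 1/56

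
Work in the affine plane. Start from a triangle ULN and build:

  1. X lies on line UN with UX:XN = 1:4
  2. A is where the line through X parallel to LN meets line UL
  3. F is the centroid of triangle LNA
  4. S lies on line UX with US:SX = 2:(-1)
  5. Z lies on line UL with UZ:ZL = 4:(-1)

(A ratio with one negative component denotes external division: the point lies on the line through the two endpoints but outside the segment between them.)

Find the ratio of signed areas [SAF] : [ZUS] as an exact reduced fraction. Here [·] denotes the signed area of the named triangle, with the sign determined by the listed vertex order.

[SAF]:[ZUS] = -11/40

Set U = (0, 0), L = (1, 0), N = (0, 1); any affine frame gives the same invariant.
1. X lies on line UN with UX:XN = 1:4 ⇒ X = (0, 1/5)
2. A is where the line through X parallel to LN meets line UL ⇒ A = (1/5, 0)
3. F is the centroid of triangle LNA ⇒ F = (2/5, 1/3)
4. S lies on line UX with US:SX = 2:(-1) ⇒ S = (0, 2/5)
5. Z lies on line UL with UZ:ZL = 4:(-1) ⇒ Z = (4/3, 0)
2·[SAF] = 11/75, 2·[ZUS] = -8/15
[SAF]:[ZUS] = 11/75:-8/15 = -11/40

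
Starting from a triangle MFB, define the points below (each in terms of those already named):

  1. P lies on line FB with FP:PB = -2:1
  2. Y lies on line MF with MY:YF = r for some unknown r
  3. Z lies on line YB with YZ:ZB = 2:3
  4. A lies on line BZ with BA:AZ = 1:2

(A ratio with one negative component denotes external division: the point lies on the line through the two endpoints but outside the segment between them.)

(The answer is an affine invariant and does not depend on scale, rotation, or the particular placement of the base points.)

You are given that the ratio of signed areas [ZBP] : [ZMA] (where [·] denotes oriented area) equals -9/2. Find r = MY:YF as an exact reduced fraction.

r = 1/3

Set M = (0, 0), F = (1, 0), B = (0, 1); any affine frame gives the same invariant.
1. P lies on line FB with FP:PB = -2:1 ⇒ P = (-1, 2)
2. With MY:YF = r, write λ = r/(r+1) so Y = M + λ·(F−M); Y is affine-linear in λ
3. Z lies on line YB with YZ:ZB = 2:3 ⇒ Z is an affine combination of earlier points and hence also affine-linear in λ
4. A lies on line BZ with BA:AZ = 1:2 ⇒ A is an affine combination of earlier points and hence also affine-linear in λ
Every point depending on Y is an affine combination of Y and λ-independent points, so each such coordinate is linear in λ; the λ² term in each signed area is a multiple of (F−M)×(F−M) = 0, so 2·[ZBP] and 2·[ZMA] are each linear in λ. Evaluating at λ=0 and λ=1:
  2·[ZBP] = -3/5·λ + 3/5,   2·[ZMA] = -2/5·λ
So [ZBP]:[ZMA] = (-3/5·λ + 3/5) / (-2/5·λ). Setting this equal to -9/2:
  -3/5·λ + 3/5 = -9/2·(-2/5·λ)  ⇒  λ = 1/4
Then r = λ/(1−λ) = (1/4)/(3/4) = 1/3. Check: with r = 1/3, Y = (1/4, 0) and [ZBP]:[ZMA] = -9/2 as required.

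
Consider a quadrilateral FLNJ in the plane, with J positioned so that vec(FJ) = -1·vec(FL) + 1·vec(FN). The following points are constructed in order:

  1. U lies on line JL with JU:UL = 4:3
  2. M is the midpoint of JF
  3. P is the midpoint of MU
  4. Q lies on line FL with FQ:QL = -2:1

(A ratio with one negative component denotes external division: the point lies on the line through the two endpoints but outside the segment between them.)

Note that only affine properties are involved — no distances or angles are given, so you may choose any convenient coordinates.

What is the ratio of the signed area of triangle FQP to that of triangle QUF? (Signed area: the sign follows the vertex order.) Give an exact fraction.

[FQP]:[QUF] = 13/12

Work in coordinates with F = (0, 0), L = (1, 0), N = (0, 1), J = (-1, 1).
1. U lies on line JL with JU:UL = 4:3 ⇒ U = (1/7, 3/7)
2. M is the midpoint of JF ⇒ M = (-1/2, 1/2)
3. P is the midpoint of MU ⇒ P = (-5/28, 13/28)
4. Q lies on line FL with FQ:QL = -2:1 ⇒ Q = (2, 0)
2·[FQP] = 13/14, 2·[QUF] = 6/7
[FQP]:[QUF] = 13/14:6/7 = 13/12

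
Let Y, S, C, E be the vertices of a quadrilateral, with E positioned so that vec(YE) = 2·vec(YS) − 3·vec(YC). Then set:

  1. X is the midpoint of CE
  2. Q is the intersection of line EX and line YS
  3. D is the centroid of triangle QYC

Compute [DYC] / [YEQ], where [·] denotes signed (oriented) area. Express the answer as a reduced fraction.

[DYC]:[YEQ] = -1/9

Work in coordinates with Y = (0, 0), S = (1, 0), C = (0, 1), E = (2, -3).
1. X is the midpoint of CE ⇒ X = (1, -1)
2. Q is the intersection of line EX and line YS ⇒ Q = (1/2, 0)
3. D is the centroid of triangle QYC ⇒ D = (1/6, 1/3)
2·[DYC] = -1/6, 2·[YEQ] = 3/2
[DYC]:[YEQ] = -1/6:3/2 = -1/9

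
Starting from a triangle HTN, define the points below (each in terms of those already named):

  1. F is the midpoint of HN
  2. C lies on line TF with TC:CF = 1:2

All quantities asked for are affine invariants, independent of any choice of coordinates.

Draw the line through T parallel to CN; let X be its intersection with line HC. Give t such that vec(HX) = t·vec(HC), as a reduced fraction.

Work in coordinates with H = (0, 0), T = (1, 0), N = (0, 1).
1. F is the midpoint of HN ⇒ F = (0, 1/2)
2. C lies on line TF with TC:CF = 1:2 ⇒ C = (2/3, 1/6)
through T parallel to CN: direction (-2/3, 5/6); meets HC at X = (5/6, 5/24)
X = H + t·(C−H) with t = 5/4

t = 5/4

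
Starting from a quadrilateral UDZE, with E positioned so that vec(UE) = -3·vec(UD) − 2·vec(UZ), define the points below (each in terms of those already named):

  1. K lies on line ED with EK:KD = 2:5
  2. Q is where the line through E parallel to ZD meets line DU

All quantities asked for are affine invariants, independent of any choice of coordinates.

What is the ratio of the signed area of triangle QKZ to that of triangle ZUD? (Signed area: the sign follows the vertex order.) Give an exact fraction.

[QKZ]:[ZUD] = 72/7

Choose coordinates U = (0, 0), D = (1, 0), Z = (0, 1), E = (-3, -2).
1. K lies on line ED with EK:KD = 2:5 ⇒ K = (-13/7, -10/7)
2. Q is where the line through E parallel to ZD meets line DU ⇒ Q = (-5, 0)
2·[QKZ] = 72/7, 2·[ZUD] = 1
[QKZ]:[ZUD] = 72/7:1 = 72/7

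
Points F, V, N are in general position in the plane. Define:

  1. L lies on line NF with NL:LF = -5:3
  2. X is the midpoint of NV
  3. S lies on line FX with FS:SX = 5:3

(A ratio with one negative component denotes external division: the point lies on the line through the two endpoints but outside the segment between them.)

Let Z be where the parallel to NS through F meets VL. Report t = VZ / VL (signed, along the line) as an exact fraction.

t = 22/37

Work in coordinates with F = (0, 0), V = (1, 0), N = (0, 1).
1. L lies on line NF with NL:LF = -5:3 ⇒ L = (0, -3/2)
2. X is the midpoint of NV ⇒ X = (1/2, 1/2)
3. S lies on line FX with FS:SX = 5:3 ⇒ S = (5/16, 5/16)
through F parallel to NS: direction (5/16, -11/16); meets VL at Z = (15/37, -33/37)
Z = V + t·(L−V) with t = 22/37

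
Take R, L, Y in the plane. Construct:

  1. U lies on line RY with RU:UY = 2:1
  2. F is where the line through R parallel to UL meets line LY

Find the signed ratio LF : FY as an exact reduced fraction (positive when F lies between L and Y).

LF:FY = -2/3

Choose coordinates R = (0, 0), L = (1, 0), Y = (0, 1).
1. U lies on line RY with RU:UY = 2:1 ⇒ U = (0, 2/3)
2. F is where the line through R parallel to UL meets line LY ⇒ F = (3, -2)
F = L + t·(Y−L) with t = -2, so LF:FY = t:(1−t) = -2:3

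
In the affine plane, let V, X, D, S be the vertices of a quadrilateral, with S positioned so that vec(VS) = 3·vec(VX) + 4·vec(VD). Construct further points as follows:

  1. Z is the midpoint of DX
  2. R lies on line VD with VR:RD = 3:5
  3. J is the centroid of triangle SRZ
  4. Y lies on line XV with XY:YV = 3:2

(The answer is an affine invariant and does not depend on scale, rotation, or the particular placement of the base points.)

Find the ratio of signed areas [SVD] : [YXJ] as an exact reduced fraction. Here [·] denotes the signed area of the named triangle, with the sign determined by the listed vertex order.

Set V = (0, 0), X = (1, 0), D = (0, 1), S = (3, 4); any affine frame gives the same invariant.
1. Z is the midpoint of DX ⇒ Z = (1/2, 1/2)
2. R lies on line VD with VR:RD = 3:5 ⇒ R = (0, 3/8)
3. J is the centroid of triangle SRZ ⇒ J = (7/6, 13/8)
4. Y lies on line XV with XY:YV = 3:2 ⇒ Y = (2/5, 0)
2·[SVD] = -3, 2·[YXJ] = 39/40
[SVD]:[YXJ] = -3:39/40 = -40/13

[SVD]:[YXJ] = -40/13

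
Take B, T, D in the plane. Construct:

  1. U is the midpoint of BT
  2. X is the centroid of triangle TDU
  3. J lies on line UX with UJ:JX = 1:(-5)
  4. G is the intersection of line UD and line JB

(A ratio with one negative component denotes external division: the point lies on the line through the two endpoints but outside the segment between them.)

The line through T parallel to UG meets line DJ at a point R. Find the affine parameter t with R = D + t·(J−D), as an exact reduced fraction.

Assign B = (0, 0), T = (1, 0), D = (0, 1) — the answer is frame-independent, so this choice is without loss of generality.
1. U is the midpoint of BT ⇒ U = (1/2, 0)
2. X is the centroid of triangle TDU ⇒ X = (1/2, 1/3)
3. J lies on line UX with UJ:JX = 1:(-5) ⇒ J = (1/2, -1/12)
4. G is the intersection of line UD and line JB ⇒ G = (6/11, -1/11)
through T parallel to UG: direction (1/22, -1/11); meets DJ at R = (-6, 14)
R = D + t·(J−D) with t = -12

t = -12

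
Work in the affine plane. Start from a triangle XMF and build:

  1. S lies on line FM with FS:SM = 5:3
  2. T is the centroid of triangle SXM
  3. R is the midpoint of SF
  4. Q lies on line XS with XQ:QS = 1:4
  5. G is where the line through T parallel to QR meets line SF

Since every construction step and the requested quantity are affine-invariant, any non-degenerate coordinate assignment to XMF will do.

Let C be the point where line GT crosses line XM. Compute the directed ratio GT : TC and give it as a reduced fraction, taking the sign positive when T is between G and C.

Choose coordinates X = (0, 0), M = (1, 0), F = (0, 1).
1. S lies on line FM with FS:SM = 5:3 ⇒ S = (5/8, 3/8)
2. T is the centroid of triangle SXM ⇒ T = (13/24, 1/8)
3. R is the midpoint of SF ⇒ R = (5/16, 11/16)
4. Q lies on line XS with XQ:QS = 1:4 ⇒ Q = (1/8, 3/40)
5. G is where the line through T parallel to QR meets line SF ⇒ G = (119/192, 73/192)
line GT meets XM at C = (74/147, 0)
T = G + t·(C−G) with t = 49/73, so GT:TC = 49/73:24/73

GT:TC = 49/24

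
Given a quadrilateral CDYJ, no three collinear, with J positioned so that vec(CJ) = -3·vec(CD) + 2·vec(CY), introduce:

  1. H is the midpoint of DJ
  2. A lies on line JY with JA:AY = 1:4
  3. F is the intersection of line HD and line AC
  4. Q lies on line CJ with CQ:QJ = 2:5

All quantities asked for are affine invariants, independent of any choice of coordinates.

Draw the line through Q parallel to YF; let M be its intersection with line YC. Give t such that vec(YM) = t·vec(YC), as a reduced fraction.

Work in coordinates with C = (0, 0), D = (1, 0), Y = (0, 1), J = (-3, 2).
1. H is the midpoint of DJ ⇒ H = (-1, 1)
2. A lies on line JY with JA:AY = 1:4 ⇒ A = (-12/5, 9/5)
3. F is the intersection of line HD and line AC ⇒ F = (-2, 3/2)
4. Q lies on line CJ with CQ:QJ = 2:5 ⇒ Q = (-6/7, 4/7)
through Q parallel to YF: direction (-2, 1/2); meets YC at M = (0, 5/14)
M = Y + t·(C−Y) with t = 9/14

t = 9/14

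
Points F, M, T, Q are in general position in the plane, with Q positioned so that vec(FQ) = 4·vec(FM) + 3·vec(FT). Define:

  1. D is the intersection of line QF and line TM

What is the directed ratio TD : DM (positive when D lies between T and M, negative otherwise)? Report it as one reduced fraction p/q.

Set F = (0, 0), M = (1, 0), T = (0, 1), Q = (4, 3); any affine frame gives the same invariant.
1. D is the intersection of line QF and line TM ⇒ D = (4/7, 3/7)
D = T + t·(M−T) with t = 4/7, so TD:DM = t:(1−t) = 4/7:3/7

TD:DM = 4/3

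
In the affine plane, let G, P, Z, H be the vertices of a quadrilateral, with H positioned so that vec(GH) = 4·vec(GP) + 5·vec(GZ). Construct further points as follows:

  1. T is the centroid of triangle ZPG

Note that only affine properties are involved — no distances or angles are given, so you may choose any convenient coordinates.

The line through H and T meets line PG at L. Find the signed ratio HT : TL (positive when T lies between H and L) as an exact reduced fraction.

Set G = (0, 0), P = (1, 0), Z = (0, 1), H = (4, 5); any affine frame gives the same invariant.
1. T is the centroid of triangle ZPG ⇒ T = (1/3, 1/3)
line HT meets PG at L = (1/14, 0)
T = H + t·(L−H) with t = 14/15, so HT:TL = 14/15:1/15

HT:TL = 14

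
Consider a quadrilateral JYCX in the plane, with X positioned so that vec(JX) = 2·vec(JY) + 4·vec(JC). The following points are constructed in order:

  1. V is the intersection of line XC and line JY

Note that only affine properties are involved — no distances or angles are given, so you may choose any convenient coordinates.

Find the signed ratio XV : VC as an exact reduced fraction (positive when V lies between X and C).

XV:VC = -4

Set J = (0, 0), Y = (1, 0), C = (0, 1), X = (2, 4); any affine frame gives the same invariant.
1. V is the intersection of line XC and line JY ⇒ V = (-2/3, 0)
V = X + t·(C−X) with t = 4/3, so XV:VC = t:(1−t) = 4/3:-1/3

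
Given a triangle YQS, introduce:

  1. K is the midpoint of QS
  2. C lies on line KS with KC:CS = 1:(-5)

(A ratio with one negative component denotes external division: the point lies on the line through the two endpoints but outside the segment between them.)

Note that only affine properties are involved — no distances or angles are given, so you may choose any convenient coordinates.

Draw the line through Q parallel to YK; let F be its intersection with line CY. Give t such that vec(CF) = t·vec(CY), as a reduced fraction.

Assign Y = (0, 0), Q = (1, 0), S = (0, 1) — the answer is frame-independent, so this choice is without loss of generality.
1. K is the midpoint of QS ⇒ K = (1/2, 1/2)
2. C lies on line KS with KC:CS = 1:(-5) ⇒ C = (5/8, 3/8)
through Q parallel to YK: direction (1/2, 1/2); meets CY at F = (5/2, 3/2)
F = C + t·(Y−C) with t = -3

t = -3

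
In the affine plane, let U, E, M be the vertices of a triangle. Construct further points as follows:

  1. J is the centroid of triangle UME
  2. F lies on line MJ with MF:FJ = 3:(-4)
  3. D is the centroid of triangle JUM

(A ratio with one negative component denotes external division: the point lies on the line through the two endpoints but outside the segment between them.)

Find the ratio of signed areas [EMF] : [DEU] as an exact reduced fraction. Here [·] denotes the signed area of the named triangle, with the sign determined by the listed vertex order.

Work in coordinates with U = (0, 0), E = (1, 0), M = (0, 1).
1. J is the centroid of triangle UME ⇒ J = (1/3, 1/3)
2. F lies on line MJ with MF:FJ = 3:(-4) ⇒ F = (-1, 3)
3. D is the centroid of triangle JUM ⇒ D = (1/9, 4/9)
2·[EMF] = -1, 2·[DEU] = -4/9
[EMF]:[DEU] = -1:-4/9 = 9/4

[EMF]:[DEU] = 9/4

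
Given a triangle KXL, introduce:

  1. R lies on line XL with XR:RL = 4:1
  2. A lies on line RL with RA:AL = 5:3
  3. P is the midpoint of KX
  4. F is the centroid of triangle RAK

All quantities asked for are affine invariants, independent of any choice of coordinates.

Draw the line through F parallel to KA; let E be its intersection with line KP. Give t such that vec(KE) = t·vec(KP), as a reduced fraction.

Assign K = (0, 0), X = (1, 0), L = (0, 1) — the answer is frame-independent, so this choice is without loss of generality.
1. R lies on line XL with XR:RL = 4:1 ⇒ R = (1/5, 4/5)
2. A lies on line RL with RA:AL = 5:3 ⇒ A = (3/40, 37/40)
3. P is the midpoint of KX ⇒ P = (1/2, 0)
4. F is the centroid of triangle RAK ⇒ F = (11/120, 23/40)
through F parallel to KA: direction (3/40, 37/40); meets KP at E = (5/111, 0)
E = K + t·(P−K) with t = 10/111

t = 10/111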